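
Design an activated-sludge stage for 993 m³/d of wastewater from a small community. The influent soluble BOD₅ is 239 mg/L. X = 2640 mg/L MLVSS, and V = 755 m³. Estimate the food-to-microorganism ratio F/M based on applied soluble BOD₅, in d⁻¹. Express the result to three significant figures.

F/M ≈ 0.119 d⁻¹

Food-to-microorganism ratio F/M = Q S₀ / (V X) = 993 × 239 / (755.0 × 2640) = 0.1191 d⁻¹.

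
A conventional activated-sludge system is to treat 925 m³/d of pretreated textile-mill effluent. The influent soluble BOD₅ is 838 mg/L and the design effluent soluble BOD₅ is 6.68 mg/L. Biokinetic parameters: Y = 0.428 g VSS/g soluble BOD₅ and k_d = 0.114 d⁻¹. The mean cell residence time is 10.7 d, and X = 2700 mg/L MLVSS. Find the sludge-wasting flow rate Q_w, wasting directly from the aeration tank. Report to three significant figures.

Q_w ≈ 54.9 m³/d

From the SRT design equation V = Y Q (S₀−S) θ_c / [X (1 + k_d θ_c)] = 0.428 × 925 × (838 − 6.68) × 10.7 / [2700 × (1 + 0.114 × 10.7)] = 3.52×10^6 / 5993 = 587.6 m³.
Wasting from the aeration tank: Q_w = V / θ_c = 587.6 / 10.7 = 54.91 m³/d.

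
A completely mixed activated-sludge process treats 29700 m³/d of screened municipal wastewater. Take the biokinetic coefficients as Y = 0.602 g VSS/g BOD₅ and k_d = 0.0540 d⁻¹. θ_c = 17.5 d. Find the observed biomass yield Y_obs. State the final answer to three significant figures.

Y_obs ≈ 0.310 g VSS/g BOD₅

Observed yield with endogenous decay: Y_obs = Y / (1 + k_d·θ_c) = 0.602 / (1 + 0.0540 × 17.5) = 0.602 / 1.945 = 0.3095 g VSS/g BOD₅.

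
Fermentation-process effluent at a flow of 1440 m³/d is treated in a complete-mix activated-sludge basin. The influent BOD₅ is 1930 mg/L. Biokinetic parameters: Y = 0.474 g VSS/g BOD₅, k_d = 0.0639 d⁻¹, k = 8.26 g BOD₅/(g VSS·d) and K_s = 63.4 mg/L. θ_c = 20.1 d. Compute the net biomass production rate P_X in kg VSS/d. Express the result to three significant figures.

P_X ≈ 576 kg VSS/d

From the Monod/SRT balance for a CMAS, S = K_s·(1+k_d θ_c)/[θ_c·(Y k − k_d) − 1] = 63.4 × (1 + 0.0639 × 20.1) / [20.1 × (0.474 × 8.26 − 0.0639) − 1] = 144.8 / 76.41 = 1.895 mg/L.
The observed yield is Y_obs = Y/(1 + k_d·θ_c) = 0.474 / (1 + 0.0639 × 20.1) = 0.474 / 2.284 = 0.2075 g VSS per g BOD₅ removed.
Substrate removed = Q·(S₀ − S) = 1440 m³/d × (1930 − 1.90) g/m³ = 2.78×10^6 g/d = 2776 kg/d.
So the net sludge growth is P_X = 0.2075 × 2776 = 576.1 kg VSS/d.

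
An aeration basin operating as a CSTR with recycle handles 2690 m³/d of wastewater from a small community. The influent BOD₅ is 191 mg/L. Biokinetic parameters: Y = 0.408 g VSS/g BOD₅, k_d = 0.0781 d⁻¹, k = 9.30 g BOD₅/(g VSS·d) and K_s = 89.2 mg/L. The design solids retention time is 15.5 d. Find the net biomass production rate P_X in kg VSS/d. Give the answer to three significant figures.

From the Monod/SRT balance for a CMAS, S = K_s·(1+k_d θ_c)/[θ_c·(Y k − k_d) − 1] = 89.2 × (1 + 0.0781 × 15.5) / [15.5 × (0.408 × 9.30 − 0.0781) − 1] = 197.2 / 56.60 = 3.484 mg/L.
Y_obs = Y / (1 + k_d θ_c) = 0.408 / (1 + 0.0781 × 15.5) = 0.408 / 2.211 = 0.1846.
Mass of BOD₅ removed per day: Q(S₀ − S) = 2690 × 187.5 g/m³ = 504.4 kg/d.
Net biomass production P_X = Y_obs × Q·(S₀ − S) = 0.1846 × 504.4 = 93.10 kg VSS/d.

P_X ≈ 93.1 kg VSS/d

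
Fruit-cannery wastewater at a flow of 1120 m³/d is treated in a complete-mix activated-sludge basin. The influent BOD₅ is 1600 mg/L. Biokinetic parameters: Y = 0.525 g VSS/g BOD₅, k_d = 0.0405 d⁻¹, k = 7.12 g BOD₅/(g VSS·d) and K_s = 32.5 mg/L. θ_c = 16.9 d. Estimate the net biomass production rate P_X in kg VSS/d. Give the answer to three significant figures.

From the Monod/SRT balance for a CMAS, S = K_s·(1+k_d θ_c)/[θ_c·(Y k − k_d) − 1] = 32.5 × (1 + 0.0405 × 16.9) / [16.9 × (0.525 × 7.12 − 0.0405) − 1] = 54.74 / 61.49 = 0.8903 mg/L.
Correct the yield for decay: Y_obs = Y/(1 + k_d θ_c) = 0.525 / (1 + 0.0405 × 16.9) = 0.525 / 1.684 = 0.3117.
Mass of BOD₅ removed per day: Q(S₀ − S) = 1120 × 1599 g/m³ = 1791 kg/d.
Biomass produced: P_X = Y_obs·Q·ΔS = 0.3117 × 1791 ≈ 558.2 kg VSS/d.

P_X ≈ 558 kg VSS/d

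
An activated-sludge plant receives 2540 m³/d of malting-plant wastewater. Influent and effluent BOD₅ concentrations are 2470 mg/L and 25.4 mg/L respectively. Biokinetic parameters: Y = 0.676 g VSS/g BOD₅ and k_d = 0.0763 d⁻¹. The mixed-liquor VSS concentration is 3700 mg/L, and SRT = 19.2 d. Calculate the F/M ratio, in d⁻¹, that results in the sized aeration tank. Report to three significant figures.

From the SRT design equation V = Y Q (S₀−S) θ_c / [X (1 + k_d θ_c)] = 0.676 × 2540 × (2470 − 25.4) × 19.2 / [3700 × (1 + 0.0763 × 19.2)] = 8.06×10^7 / 9120 = 8836 m³.
Food-to-microorganism ratio F/M = Q S₀ / (V X) = 2540 × 2470 / (8836 × 3700) = 0.1919 d⁻¹.

F/M ≈ 0.192 d⁻¹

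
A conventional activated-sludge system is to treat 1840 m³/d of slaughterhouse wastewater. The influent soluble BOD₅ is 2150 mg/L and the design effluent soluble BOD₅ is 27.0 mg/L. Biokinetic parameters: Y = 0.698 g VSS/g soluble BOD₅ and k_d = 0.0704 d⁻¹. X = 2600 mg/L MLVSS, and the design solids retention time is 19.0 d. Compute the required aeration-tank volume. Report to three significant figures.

Steady-state biomass mass balance: V·X·(1 + k_d·θ_c) = Y·Q·(S₀ − S)·θ_c, so V = 0.698 × 1840 × (2150 − 27.0) × 19.0 / [2600 × (1 + 0.0704 × 19.0)] = 5.18×10^7 / 6078 = 8524 m³.

V ≈ 8520 m³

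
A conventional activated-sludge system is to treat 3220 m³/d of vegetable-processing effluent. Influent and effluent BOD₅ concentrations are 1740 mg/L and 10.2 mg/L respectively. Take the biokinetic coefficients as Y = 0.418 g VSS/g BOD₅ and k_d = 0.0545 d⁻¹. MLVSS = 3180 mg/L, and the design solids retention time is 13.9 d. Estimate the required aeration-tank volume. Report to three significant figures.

V ≈ 5790 m³

Rearranging the biomass balance for a CMAS with decay, V = Y·Q·ΔS·θ_c / [X·(1+k_d θ_c)] = 0.418 × 3220 × (1740 − 10.2) × 13.9 / [3180 × (1 + 0.0545 × 13.9)] = 3.24×10^7 / 5589 = 5790 m³.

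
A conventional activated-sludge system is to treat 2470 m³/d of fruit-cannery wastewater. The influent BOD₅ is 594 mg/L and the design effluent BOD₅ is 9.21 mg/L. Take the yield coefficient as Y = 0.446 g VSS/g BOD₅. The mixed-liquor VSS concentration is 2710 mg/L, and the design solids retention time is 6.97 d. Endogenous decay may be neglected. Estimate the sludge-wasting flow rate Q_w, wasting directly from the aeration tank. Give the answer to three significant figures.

With k_d = 0 the design equation reduces to V = Y Q (S₀−S) θ_c / X = 0.446 × 2470 × (594 − 9.21) × 6.97 / 2710 = 1657 m³.
Wasting from the aeration tank: Q_w = V / θ_c = 1657 / 6.97 = 237.7 m³/d.

Q_w ≈ 238 m³/d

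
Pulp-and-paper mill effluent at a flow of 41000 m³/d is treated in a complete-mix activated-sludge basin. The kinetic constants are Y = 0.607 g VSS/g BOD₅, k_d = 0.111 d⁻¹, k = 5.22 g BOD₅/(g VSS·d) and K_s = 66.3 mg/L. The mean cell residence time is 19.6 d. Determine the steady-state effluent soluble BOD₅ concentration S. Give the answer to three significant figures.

S ≈ 3.57 mg/L

For a completely mixed reactor with recycle the Lawrence–McCarty relation gives S = K_s·(1 + k_d·θ_c) / [θ_c·(Y·k − k_d) − 1] = 66.3 × (1 + 0.111 × 19.6) / [19.6 × (0.607 × 5.22 − 0.111) − 1] = 210.5 / 58.93 = 3.573 mg/L.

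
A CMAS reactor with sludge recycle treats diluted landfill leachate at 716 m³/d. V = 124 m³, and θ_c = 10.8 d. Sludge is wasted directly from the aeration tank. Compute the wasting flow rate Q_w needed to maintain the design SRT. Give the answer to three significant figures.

Q_w ≈ 11.5 m³/d

With mixed-liquor wasting, θ_c = V/Q_w, so Q_w = V/θ_c = 124.0/10.8 = 11.48 m³/d.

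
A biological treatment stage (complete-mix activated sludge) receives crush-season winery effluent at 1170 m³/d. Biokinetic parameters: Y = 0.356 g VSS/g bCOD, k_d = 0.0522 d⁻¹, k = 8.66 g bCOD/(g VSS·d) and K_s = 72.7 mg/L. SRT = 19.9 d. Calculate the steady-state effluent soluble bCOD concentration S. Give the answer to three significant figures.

For a completely mixed reactor with recycle the Lawrence–McCarty relation gives S = K_s·(1 + k_d·θ_c) / [θ_c·(Y·k − k_d) − 1] = 72.7 × (1 + 0.0522 × 19.9) / [19.9 × (0.356 × 8.66 − 0.0522) − 1] = 148.2 / 59.31 = 2.499 mg/L.

S ≈ 2.50 mg/L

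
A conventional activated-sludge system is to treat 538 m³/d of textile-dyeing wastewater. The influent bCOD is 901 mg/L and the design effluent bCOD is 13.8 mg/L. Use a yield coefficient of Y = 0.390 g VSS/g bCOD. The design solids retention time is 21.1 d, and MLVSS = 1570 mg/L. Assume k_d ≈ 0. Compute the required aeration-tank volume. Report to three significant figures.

V ≈ 2500 m³

With k_d = 0 the design equation reduces to V = Y Q (S₀−S) θ_c / X = 0.390 × 538 × (901 − 13.8) × 21.1 / 1570 = 2502 m³.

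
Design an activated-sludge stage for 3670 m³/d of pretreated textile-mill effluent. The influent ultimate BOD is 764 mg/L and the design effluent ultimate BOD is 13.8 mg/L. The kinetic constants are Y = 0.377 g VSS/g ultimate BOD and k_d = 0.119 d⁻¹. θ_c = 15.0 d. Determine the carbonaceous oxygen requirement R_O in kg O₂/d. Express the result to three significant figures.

R_O ≈ 2220 kg O₂/d

Correct the yield for decay: Y_obs = Y/(1 + k_d θ_c) = 0.377 / (1 + 0.119 × 15.0) = 0.377 / 2.785 = 0.1354.
ΔS = 764 − 13.8 = 750.2 mg/L, so the substrate removal rate is 3670 × 750.2/1000 = 2753 kg ultimate BOD/d.
Net sludge production P_X = 0.1354 × 2753 = 372.7 kg VSS/d.
R_O = Q·(S₀ − S) − 1.42·P_X = 2753 − 1.42 × 372.7 = 2224 kg O₂/d.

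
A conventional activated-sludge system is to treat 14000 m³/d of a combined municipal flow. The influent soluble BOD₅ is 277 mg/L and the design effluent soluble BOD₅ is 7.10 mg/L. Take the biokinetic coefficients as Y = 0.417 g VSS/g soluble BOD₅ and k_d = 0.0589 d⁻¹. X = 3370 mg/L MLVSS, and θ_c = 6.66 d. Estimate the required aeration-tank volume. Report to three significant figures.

V ≈ 2240 m³

From the SRT design equation V = Y Q (S₀−S) θ_c / [X (1 + k_d θ_c)] = 0.417 × 14000 × (277 − 7.10) × 6.66 / [3370 × (1 + 0.0589 × 6.66)] = 1.05×10^7 / 4692 = 2237 m³.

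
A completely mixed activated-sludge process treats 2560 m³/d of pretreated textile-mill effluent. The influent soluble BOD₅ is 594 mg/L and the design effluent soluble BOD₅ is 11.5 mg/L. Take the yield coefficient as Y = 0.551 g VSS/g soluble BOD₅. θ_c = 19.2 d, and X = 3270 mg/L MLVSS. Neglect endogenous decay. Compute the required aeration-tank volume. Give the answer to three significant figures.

V ≈ 4820 m³

With k_d = 0 the design equation reduces to V = Y Q (S₀−S) θ_c / X = 0.551 × 2560 × (594 − 11.5) × 19.2 / 3270 = 4824 m³.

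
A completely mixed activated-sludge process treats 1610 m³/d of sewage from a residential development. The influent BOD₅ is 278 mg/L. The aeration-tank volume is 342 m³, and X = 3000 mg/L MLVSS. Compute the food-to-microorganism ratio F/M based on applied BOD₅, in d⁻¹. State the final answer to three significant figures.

F/M ≈ 0.436 d⁻¹

Food-to-microorganism ratio F/M = Q S₀ / (V X) = 1610 × 278 / (342.0 × 3000) = 0.4362 d⁻¹.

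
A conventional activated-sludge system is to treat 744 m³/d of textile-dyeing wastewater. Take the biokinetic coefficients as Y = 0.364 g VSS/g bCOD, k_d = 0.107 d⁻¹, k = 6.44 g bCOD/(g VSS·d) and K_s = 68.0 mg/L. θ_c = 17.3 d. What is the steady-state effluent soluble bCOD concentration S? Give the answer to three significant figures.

S ≈ 5.14 mg/L

Effluent substrate depends only on kinetics and SRT: S = K_s(1 + k_d θ_c) / [θ_c(Yk − k_d) − 1] = 68.0 × (1 + 0.107 × 17.3) / [17.3 × (0.364 × 6.44 − 0.107) − 1] = 193.9 / 37.70 = 5.142 mg/L.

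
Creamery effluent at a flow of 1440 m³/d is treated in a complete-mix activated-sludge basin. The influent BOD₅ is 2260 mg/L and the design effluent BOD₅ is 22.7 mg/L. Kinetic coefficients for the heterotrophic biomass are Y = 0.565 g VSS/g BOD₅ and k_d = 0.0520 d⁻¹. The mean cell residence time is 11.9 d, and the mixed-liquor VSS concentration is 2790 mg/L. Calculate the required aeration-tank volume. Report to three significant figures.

V ≈ 4800 m³

Rearranging the biomass balance for a CMAS with decay, V = Y·Q·ΔS·θ_c / [X·(1+k_d θ_c)] = 0.565 × 1440 × (2260 − 22.7) × 11.9 / [2790 × (1 + 0.0520 × 11.9)] = 2.17×10^7 / 4516 = 4796 m³.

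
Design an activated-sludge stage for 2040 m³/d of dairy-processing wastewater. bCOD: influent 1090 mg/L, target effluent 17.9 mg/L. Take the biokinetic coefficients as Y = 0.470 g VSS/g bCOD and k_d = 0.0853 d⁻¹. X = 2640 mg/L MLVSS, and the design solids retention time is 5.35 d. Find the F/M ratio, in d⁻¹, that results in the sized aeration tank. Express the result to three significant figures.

F/M ≈ 0.589 d⁻¹

Steady-state biomass mass balance: V·X·(1 + k_d·θ_c) = Y·Q·(S₀ − S)·θ_c, so V = 0.470 × 2040 × (1090 − 17.9) × 5.35 / [2640 × (1 + 0.0853 × 5.35)] = 5.5×10^6 / 3845 = 1430 m³.
F/M = applied load / biomass = Q·S₀/(V·X) = 2040 × 1090 / (1430 × 2640) = 0.5889 d⁻¹.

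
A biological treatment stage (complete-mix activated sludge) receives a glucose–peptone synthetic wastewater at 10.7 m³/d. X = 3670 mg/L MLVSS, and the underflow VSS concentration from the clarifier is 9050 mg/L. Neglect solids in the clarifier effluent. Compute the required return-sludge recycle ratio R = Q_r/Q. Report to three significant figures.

R ≈ 0.682

R = Q_r/Q = X/(X_r − X) = 3670 / (9050 − 3670) = 0.6822.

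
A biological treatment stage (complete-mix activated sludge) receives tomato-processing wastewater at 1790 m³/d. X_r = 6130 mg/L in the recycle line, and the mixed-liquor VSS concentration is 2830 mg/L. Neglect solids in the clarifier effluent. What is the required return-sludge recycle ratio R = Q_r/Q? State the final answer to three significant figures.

R ≈ 0.858

Mass balance around the secondary clarifier (neglecting effluent solids): R = X / (X_r − X) = 2830 / (6130 − 2830) = 0.8576.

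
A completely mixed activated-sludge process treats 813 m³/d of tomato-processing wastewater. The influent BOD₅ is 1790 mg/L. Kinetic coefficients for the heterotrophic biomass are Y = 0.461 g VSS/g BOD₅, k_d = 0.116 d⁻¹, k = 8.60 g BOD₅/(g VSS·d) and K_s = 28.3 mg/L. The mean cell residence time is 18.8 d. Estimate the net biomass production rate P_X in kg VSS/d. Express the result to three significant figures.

P_X ≈ 211 kg VSS/d

From the Monod/SRT balance for a CMAS, S = K_s·(1+k_d θ_c)/[θ_c·(Y k − k_d) − 1] = 28.3 × (1 + 0.116 × 18.8) / [18.8 × (0.461 × 8.60 − 0.116) − 1] = 90.02 / 71.35 = 1.262 mg/L.
Correct the yield for decay: Y_obs = Y/(1 + k_d θ_c) = 0.461 / (1 + 0.116 × 18.8) = 0.461 / 3.181 = 0.1449.
Mass of BOD₅ removed per day: Q(S₀ − S) = 813 × 1789 g/m³ = 1454 kg/d.
So the net sludge growth is P_X = 0.1449 × 1454 = 210.8 kg VSS/d.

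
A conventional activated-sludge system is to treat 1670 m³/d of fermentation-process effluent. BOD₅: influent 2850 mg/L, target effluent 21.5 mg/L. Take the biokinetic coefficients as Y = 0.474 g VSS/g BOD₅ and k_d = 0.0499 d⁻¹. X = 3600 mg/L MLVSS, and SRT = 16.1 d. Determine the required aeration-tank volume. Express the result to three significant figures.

Steady-state biomass mass balance: V·X·(1 + k_d·θ_c) = Y·Q·(S₀ − S)·θ_c, so V = 0.474 × 1670 × (2850 − 21.5) × 16.1 / [3600 × (1 + 0.0499 × 16.1)] = 3.6×10^7 / 6492 = 5552 m³.

V ≈ 5550 m³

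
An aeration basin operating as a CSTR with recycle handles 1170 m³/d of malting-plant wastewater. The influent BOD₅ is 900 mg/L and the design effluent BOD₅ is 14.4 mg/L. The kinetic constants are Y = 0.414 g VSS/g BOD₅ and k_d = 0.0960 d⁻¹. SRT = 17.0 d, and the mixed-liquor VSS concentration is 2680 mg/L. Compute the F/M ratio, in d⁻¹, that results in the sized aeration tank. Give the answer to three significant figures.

Steady-state biomass mass balance: V·X·(1 + k_d·θ_c) = Y·Q·(S₀ − S)·θ_c, so V = 0.414 × 1170 × (900 − 14.4) × 17.0 / [2680 × (1 + 0.0960 × 17.0)] = 7.29×10^6 / 7054 = 1034 m³.
F/M = applied load / biomass = Q·S₀/(V·X) = 1170 × 900 / (1034 × 2680) = 0.3801 d⁻¹.

F/M ≈ 0.380 d⁻¹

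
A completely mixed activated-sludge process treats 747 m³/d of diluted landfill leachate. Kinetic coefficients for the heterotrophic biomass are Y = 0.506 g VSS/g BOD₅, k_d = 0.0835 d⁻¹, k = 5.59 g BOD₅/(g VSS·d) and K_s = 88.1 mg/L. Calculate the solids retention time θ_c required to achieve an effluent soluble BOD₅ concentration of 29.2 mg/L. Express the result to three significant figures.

θ_c ≈ 1.61 d

From 1/θ_c = Y·k·S/(K_s + S) − k_d: Y·k·S/(K_s+S) = 0.506 × 5.59 × 29.2 / (88.1 + 29.2) = 0.7041 d⁻¹.
1/θ_c = 0.7041 − 0.0835 = 0.6206 d⁻¹, so θ_c = 1.611 d.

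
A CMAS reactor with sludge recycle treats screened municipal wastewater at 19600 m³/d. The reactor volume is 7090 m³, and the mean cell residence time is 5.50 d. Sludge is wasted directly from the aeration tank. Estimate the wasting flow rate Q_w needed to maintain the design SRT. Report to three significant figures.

For wasting at MLVSS concentration, Q_w = V/θ_c = 7090/5.50 = 1289 m³/d.

Q_w ≈ 1290 m³/d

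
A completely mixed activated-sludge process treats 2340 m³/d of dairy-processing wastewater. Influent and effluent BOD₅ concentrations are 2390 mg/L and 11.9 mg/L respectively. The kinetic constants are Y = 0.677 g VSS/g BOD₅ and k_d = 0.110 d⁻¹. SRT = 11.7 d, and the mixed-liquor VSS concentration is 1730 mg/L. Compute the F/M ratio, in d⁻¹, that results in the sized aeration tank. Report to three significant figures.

F/M ≈ 0.290 d⁻¹

Rearranging the biomass balance for a CMAS with decay, V = Y·Q·ΔS·θ_c / [X·(1+k_d θ_c)] = 0.677 × 2340 × (2390 − 11.9) × 11.7 / [1730 × (1 + 0.110 × 11.7)] = 4.41×10^7 / 3957 = 11141 m³.
Food-to-microorganism ratio F/M = Q S₀ / (V X) = 2340 × 2390 / (11141 × 1730) = 0.2902 d⁻¹.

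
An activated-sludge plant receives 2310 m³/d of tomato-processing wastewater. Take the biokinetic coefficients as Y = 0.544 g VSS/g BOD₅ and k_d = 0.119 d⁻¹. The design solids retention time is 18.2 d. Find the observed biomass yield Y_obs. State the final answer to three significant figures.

Observed yield with endogenous decay: Y_obs = Y / (1 + k_d·θ_c) = 0.544 / (1 + 0.119 × 18.2) = 0.544 / 3.166 = 0.1718 g VSS/g BOD₅.

Y_obs ≈ 0.172 g VSS/g BOD₅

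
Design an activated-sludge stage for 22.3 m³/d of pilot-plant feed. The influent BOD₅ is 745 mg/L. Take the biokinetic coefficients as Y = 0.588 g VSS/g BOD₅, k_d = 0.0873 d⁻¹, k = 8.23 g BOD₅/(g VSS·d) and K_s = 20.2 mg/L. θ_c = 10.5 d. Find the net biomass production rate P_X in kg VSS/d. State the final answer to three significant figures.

P_X ≈ 5.09 kg VSS/d

From the Monod/SRT balance for a CMAS, S = K_s·(1+k_d θ_c)/[θ_c·(Y k − k_d) − 1] = 20.2 × (1 + 0.0873 × 10.5) / [10.5 × (0.588 × 8.23 − 0.0873) − 1] = 38.72 / 48.90 = 0.7918 mg/L.
Correct the yield for decay: Y_obs = Y/(1 + k_d θ_c) = 0.588 / (1 + 0.0873 × 10.5) = 0.588 / 1.917 = 0.3068.
Substrate removed = Q·(S₀ − S) = 22.3 m³/d × (745 − 0.792) g/m³ = 1.66×10^4 g/d = 16.60 kg/d.
So the net sludge growth is P_X = 0.3068 × 16.60 = 5.091 kg VSS/d.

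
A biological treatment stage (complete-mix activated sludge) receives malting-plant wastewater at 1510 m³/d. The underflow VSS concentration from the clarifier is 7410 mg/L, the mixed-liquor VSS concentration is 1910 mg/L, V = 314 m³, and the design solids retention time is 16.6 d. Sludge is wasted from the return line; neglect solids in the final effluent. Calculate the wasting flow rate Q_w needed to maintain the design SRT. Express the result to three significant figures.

Q_w = (V·X)/(θ_c X_r) = 314.0 × 1910 / (16.6 × 7410) = 4.876 m³/d.

Q_w ≈ 4.88 m³/d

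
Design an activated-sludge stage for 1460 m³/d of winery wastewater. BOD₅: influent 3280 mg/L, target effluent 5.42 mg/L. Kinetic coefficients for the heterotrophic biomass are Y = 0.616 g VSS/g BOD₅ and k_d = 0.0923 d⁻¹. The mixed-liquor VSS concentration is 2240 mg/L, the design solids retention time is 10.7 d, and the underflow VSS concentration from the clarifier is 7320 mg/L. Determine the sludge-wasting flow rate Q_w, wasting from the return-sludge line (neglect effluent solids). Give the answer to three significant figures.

Rearranging the biomass balance for a CMAS with decay, V = Y·Q·ΔS·θ_c / [X·(1+k_d θ_c)] = 0.616 × 1460 × (3280 − 5.42) × 10.7 / [2240 × (1 + 0.0923 × 10.7)] = 3.15×10^7 / 4452 = 7078 m³.
θ_c = V·X/(Q_w·X_r) when wasting from the recycle, so Q_w = V·X/(θ_c·X_r) = 7078 × 2240 / (10.7 × 7320) = 202.4 m³/d.

Q_w ≈ 202 m³/d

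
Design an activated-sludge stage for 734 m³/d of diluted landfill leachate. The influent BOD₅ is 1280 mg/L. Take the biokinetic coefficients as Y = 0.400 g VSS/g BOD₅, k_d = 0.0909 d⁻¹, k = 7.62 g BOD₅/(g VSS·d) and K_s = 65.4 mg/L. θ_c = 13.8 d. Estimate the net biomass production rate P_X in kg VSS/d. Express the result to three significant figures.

P_X ≈ 166 kg VSS/d

From the Monod/SRT balance for a CMAS, S = K_s·(1+k_d θ_c)/[θ_c·(Y k − k_d) − 1] = 65.4 × (1 + 0.0909 × 13.8) / [13.8 × (0.400 × 7.62 − 0.0909) − 1] = 147.4 / 39.81 = 3.704 mg/L.
Correct the yield for decay: Y_obs = Y/(1 + k_d θ_c) = 0.400 / (1 + 0.0909 × 13.8) = 0.400 / 2.254 = 0.1774.
Q·(S₀ − S) = 734 × (1280 − 3.70) × 10⁻³ = 936.8 kg/d removed.
So the net sludge growth is P_X = 0.1774 × 936.8 = 166.2 kg VSS/d.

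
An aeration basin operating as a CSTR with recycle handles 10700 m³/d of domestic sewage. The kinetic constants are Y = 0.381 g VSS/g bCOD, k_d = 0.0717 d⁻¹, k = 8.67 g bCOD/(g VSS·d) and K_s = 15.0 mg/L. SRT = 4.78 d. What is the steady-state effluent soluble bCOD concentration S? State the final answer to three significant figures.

From the Monod/SRT balance for a CMAS, S = K_s·(1+k_d θ_c)/[θ_c·(Y k − k_d) − 1] = 15.0 × (1 + 0.0717 × 4.78) / [4.78 × (0.381 × 8.67 − 0.0717) − 1] = 20.14 / 14.45 = 1.394 mg/L.

S ≈ 1.39 mg/L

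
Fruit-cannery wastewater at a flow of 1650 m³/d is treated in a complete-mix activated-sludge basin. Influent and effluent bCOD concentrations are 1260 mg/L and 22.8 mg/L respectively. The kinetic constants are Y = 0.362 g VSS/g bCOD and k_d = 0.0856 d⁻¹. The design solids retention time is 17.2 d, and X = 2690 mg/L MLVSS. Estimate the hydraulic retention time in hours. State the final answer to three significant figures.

τ ≈ 27.8 h

From the SRT design equation V = Y Q (S₀−S) θ_c / [X (1 + k_d θ_c)] = 0.362 × 1650 × (1260 − 22.8) × 17.2 / [2690 × (1 + 0.0856 × 17.2)] = 1.27×10^7 / 6651 = 1911 m³.
HRT = V/Q = 1911 m³ / 1650 m³·d⁻¹ = 1.158 d × 24 = 27.80 h.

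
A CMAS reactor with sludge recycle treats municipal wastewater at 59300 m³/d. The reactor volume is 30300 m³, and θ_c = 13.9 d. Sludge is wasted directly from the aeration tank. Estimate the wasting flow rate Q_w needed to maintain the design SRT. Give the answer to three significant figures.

Q_w ≈ 2180 m³/d

With mixed-liquor wasting, θ_c = V/Q_w, so Q_w = V/θ_c = 30300/13.9 = 2180 m³/d.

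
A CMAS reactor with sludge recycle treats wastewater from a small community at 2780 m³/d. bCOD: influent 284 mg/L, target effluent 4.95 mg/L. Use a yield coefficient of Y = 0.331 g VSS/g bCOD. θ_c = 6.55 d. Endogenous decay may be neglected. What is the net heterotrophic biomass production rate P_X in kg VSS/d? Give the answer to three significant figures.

With endogenous decay neglected, the observed yield equals the true yield: Y_obs = Y = 0.331 g VSS/g bCOD.
Q·(S₀ − S) = 2780 × (284 − 4.95) × 10⁻³ = 775.8 kg/d removed.
P_X = Y_obs · Q(S₀ − S) = 0.3310 × 775.8 = 256.8 kg VSS/d.

P_X ≈ 257 kg VSS/d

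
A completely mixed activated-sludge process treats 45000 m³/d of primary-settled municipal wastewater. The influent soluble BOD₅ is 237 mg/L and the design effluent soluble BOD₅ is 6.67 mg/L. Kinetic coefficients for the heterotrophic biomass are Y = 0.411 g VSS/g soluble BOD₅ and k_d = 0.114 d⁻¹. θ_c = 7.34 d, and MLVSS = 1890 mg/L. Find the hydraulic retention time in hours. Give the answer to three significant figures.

Rearranging the biomass balance for a CMAS with decay, V = Y·Q·ΔS·θ_c / [X·(1+k_d θ_c)] = 0.411 × 45000 × (237 − 6.67) × 7.34 / [1890 × (1 + 0.114 × 7.34)] = 3.13×10^7 / 3471 = 9007 m³.
Hydraulic retention time τ = V/Q = 9007 / 45000 = 0.2002 d = 4.804 h.

τ ≈ 4.80 h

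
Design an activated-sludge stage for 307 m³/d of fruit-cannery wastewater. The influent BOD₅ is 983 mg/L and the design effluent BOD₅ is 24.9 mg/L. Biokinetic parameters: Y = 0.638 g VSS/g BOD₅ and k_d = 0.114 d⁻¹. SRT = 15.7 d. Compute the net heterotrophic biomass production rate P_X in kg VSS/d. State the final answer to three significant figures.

Observed yield with endogenous decay: Y_obs = Y / (1 + k_d·θ_c) = 0.638 / (1 + 0.114 × 15.7) = 0.638 / 2.790 = 0.2287 g VSS/g BOD₅.
Q·(S₀ − S) = 307 × (983 − 24.9) × 10⁻³ = 294.1 kg/d removed.
Biomass produced: P_X = Y_obs·Q·ΔS = 0.2287 × 294.1 ≈ 67.27 kg VSS/d.

P_X ≈ 67.3 kg VSS/d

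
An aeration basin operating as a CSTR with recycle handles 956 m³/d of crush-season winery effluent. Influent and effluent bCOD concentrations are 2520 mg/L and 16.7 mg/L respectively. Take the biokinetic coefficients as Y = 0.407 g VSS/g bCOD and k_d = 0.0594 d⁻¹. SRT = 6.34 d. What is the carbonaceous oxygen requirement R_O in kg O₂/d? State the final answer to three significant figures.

R_O ≈ 1390 kg O₂/d

Y_obs = Y / (1 + k_d θ_c) = 0.407 / (1 + 0.0594 × 6.34) = 0.407 / 1.377 = 0.2957.
Q·(S₀ − S) = 956 × (2520 − 16.7) × 10⁻³ = 2393 kg/d removed.
Biomass synthesised: P_X = Y_obs × 2393 = 707.6 kg VSS/d.
R_O = Q·(S₀ − S) − 1.42·P_X = 2393 − 1.42 × 707.6 = 1388 kg O₂/d.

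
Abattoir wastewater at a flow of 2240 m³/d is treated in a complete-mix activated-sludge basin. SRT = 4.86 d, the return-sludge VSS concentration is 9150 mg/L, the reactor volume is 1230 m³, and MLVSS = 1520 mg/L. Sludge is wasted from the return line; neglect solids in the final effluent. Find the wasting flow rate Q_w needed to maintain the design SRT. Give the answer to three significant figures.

θ_c = V·X/(Q_w·X_r) when wasting from the recycle, so Q_w = V·X/(θ_c·X_r) = 1230 × 1520 / (4.86 × 9150) = 42.04 m³/d.

Q_w ≈ 42.0 m³/d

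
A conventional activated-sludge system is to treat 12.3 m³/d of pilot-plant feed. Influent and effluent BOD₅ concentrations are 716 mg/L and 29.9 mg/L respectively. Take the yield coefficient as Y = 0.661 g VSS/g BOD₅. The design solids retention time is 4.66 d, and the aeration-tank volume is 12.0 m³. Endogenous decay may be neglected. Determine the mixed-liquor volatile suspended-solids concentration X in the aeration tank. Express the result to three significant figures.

X ≈ 2170 mg/L

From V·X = Y·Q·(S₀ − S)·θ_c (decay neglected): X = 0.661 × 12.3 × (716 − 29.9) × 4.66 / 12.0 = 2166 mg/L.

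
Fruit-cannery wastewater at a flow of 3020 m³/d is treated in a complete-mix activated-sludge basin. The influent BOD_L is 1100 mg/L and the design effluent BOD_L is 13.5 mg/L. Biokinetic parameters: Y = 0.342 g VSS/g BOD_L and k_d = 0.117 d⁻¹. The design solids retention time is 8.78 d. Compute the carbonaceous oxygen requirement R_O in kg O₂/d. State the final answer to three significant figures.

Y_obs = Y / (1 + k_d θ_c) = 0.342 / (1 + 0.117 × 8.78) = 0.342 / 2.027 = 0.1687.
Q·(S₀ − S) = 3020 × (1100 − 13.5) × 10⁻³ = 3281 kg/d removed.
Biomass synthesised: P_X = Y_obs × 3281 = 553.5 kg VSS/d.
R_O = Q·ΔS − 1.42 P_X = 3281 − 786.0 = 2495 kg O₂/d.

R_O ≈ 2500 kg O₂/d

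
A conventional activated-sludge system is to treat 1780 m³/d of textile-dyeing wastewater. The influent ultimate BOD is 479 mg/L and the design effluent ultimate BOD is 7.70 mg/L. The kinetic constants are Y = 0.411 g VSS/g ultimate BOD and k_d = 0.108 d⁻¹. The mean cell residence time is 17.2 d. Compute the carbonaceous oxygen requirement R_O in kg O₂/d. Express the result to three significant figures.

The observed yield is Y_obs = Y/(1 + k_d·θ_c) = 0.411 / (1 + 0.108 × 17.2) = 0.411 / 2.858 = 0.1438 g VSS per g ultimate BOD removed.
Substrate removed = Q·(S₀ − S) = 1780 m³/d × (479 − 7.70) g/m³ = 8.39×10^5 g/d = 838.9 kg/d.
P_X = Y_obs·Q·(S₀ − S) = 0.1438 × 838.9 = 120.7 kg VSS/d.
R_O = Q·(S₀ − S) − 1.42·P_X = 838.9 − 1.42 × 120.7 = 667.6 kg O₂/d.

R_O ≈ 668 kg O₂/d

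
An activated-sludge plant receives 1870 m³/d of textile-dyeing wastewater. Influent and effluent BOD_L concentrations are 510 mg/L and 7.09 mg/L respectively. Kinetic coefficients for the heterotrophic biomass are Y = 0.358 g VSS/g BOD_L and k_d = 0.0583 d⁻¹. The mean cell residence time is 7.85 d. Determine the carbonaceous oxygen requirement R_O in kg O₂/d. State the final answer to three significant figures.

The observed yield is Y_obs = Y/(1 + k_d·θ_c) = 0.358 / (1 + 0.0583 × 7.85) = 0.358 / 1.458 = 0.2456 g VSS per g BOD_L removed.
Q·(S₀ − S) = 1870 × (510 − 7.09) × 10⁻³ = 940.4 kg/d removed.
Biomass synthesised: P_X = Y_obs × 940.4 = 231.0 kg VSS/d.
Carbonaceous O₂ demand = substrate oxidised − cell-mass equivalent = 940.4 − 1.42 × 231.0 = 612.5 kg O₂/d.

R_O ≈ 612 kg O₂/d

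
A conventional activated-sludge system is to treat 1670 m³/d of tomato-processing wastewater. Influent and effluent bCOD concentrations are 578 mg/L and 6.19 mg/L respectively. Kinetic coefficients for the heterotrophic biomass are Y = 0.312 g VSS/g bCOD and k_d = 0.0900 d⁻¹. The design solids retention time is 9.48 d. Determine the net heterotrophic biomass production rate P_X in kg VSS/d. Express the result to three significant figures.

Observed yield with endogenous decay: Y_obs = Y / (1 + k_d·θ_c) = 0.312 / (1 + 0.0900 × 9.48) = 0.312 / 1.853 = 0.1684 g VSS/g bCOD.
Q·(S₀ − S) = 1670 × (578 − 6.19) × 10⁻³ = 954.9 kg/d removed.
P_X = Y_obs · Q(S₀ − S) = 0.1684 × 954.9 = 160.8 kg VSS/d.

P_X ≈ 161 kg VSS/d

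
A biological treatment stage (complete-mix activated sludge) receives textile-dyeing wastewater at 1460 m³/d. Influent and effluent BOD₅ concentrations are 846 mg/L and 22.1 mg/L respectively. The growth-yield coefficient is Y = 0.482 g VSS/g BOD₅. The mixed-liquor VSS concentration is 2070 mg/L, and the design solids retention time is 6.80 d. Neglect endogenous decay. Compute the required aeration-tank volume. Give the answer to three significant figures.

V ≈ 1900 m³

V·X = Y·Q·ΔS·θ_c gives V = 0.482 × 1460 × (846 − 22.1) × 6.80 / 2070 = 1905 m³.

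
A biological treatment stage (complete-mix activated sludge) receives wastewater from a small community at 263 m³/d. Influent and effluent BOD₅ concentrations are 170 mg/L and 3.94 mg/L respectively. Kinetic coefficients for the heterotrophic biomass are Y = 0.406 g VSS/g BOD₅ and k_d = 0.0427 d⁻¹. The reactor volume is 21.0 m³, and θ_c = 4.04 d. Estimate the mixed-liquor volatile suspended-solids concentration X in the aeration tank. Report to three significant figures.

X = Y·Q·ΔS·θ_c / [V·(1 + k_d θ_c)] = 0.406 × 263 × (170 − 3.94) × 4.04 / [21.0 × (1 + 0.0427 × 4.04)] = 2909 mg/L.

X ≈ 2910 mg/L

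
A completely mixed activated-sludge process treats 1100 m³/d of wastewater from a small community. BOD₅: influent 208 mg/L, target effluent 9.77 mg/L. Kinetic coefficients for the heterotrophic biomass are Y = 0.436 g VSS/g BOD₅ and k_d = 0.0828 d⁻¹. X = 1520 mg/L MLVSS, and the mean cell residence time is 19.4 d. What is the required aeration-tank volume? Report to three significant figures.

V ≈ 466 m³

Rearranging the biomass balance for a CMAS with decay, V = Y·Q·ΔS·θ_c / [X·(1+k_d θ_c)] = 0.436 × 1100 × (208 − 9.77) × 19.4 / [1520 × (1 + 0.0828 × 19.4)] = 1.84×10^6 / 3962 = 465.6 m³.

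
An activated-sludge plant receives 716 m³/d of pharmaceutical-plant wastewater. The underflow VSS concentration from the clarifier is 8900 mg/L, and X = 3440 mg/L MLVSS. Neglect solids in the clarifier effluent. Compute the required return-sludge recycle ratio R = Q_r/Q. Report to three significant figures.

R = Q_r/Q = X/(X_r − X) = 3440 / (8900 − 3440) = 0.6300.

R ≈ 0.630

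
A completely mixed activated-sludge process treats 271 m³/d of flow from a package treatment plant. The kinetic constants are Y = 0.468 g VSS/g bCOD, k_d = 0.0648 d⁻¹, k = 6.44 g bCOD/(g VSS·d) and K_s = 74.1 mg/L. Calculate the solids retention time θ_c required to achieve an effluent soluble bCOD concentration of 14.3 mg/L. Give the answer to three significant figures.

θ_c ≈ 2.37 d

At the target effluent, Y k S/(K_s+S) = 0.468×6.44×14.3/88.40 = 0.4875 d⁻¹.
1/θ_c = 0.4875 − 0.0648 = 0.4227 d⁻¹, so θ_c = 2.365 d.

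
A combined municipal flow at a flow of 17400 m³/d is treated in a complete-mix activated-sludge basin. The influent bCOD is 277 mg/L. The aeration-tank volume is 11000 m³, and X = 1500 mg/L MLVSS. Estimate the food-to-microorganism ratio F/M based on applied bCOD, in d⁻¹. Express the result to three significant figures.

F/M ≈ 0.292 d⁻¹

F/M = applied load / biomass = Q·S₀/(V·X) = 17400 × 277 / (11000 × 1500) = 0.2921 d⁻¹.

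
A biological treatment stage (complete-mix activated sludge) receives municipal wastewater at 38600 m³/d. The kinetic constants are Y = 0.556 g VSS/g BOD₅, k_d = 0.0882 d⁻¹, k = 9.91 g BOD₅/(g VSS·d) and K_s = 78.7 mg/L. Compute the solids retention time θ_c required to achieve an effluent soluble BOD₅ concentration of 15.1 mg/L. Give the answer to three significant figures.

Specific growth rate at S = 15.1 mg/L: μ = YkS/(K_s+S) = 0.556·9.91·15.1/(78.7+15.1) = 0.8870 d⁻¹.
θ_c = 1/(μ − k_d) = 1/(0.8870 − 0.0882) = 1/0.7988 = 1.252 d.

θ_c ≈ 1.25 d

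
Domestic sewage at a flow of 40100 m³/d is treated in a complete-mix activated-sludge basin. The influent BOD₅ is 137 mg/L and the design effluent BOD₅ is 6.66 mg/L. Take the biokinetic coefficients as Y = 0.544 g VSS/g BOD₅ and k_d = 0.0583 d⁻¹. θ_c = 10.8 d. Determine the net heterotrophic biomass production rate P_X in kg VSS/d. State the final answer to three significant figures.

Y_obs = Y / (1 + k_d θ_c) = 0.544 / (1 + 0.0583 × 10.8) = 0.544 / 1.630 = 0.3338.
ΔS = 137 − 6.66 = 130.3 mg/L, so the substrate removal rate is 40100 × 130.3/1000 = 5227 kg BOD₅/d.
So the net sludge growth is P_X = 0.3338 × 5227 = 1745 kg VSS/d.

P_X ≈ 1740 kg VSS/d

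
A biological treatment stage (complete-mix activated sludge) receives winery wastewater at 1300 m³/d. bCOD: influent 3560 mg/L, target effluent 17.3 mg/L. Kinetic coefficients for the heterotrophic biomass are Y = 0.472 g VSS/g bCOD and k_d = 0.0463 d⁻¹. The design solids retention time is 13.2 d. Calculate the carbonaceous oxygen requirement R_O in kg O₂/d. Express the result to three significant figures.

Y_obs = Y / (1 + k_d θ_c) = 0.472 / (1 + 0.0463 × 13.2) = 0.472 / 1.611 = 0.2930.
Q·(S₀ − S) = 1300 × (3560 − 17.3) × 10⁻³ = 4606 kg/d removed.
Net sludge production P_X = 0.2930 × 4606 = 1349 kg VSS/d.
R_O = Q·(S₀ − S) − 1.42·P_X = 4606 − 1.42 × 1349 = 2690 kg O₂/d.

R_O ≈ 2690 kg O₂/d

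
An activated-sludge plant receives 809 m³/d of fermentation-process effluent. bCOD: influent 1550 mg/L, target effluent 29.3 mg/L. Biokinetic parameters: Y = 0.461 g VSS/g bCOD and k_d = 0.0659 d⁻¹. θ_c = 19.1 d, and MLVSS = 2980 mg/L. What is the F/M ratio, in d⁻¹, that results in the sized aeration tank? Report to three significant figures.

Steady-state biomass mass balance: V·X·(1 + k_d·θ_c) = Y·Q·(S₀ − S)·θ_c, so V = 0.461 × 809 × (1550 − 29.3) × 19.1 / [2980 × (1 + 0.0659 × 19.1)] = 1.08×10^7 / 6731 = 1609 m³.
Food-to-microorganism ratio F/M = Q S₀ / (V X) = 809 × 1550 / (1609 × 2980) = 0.2615 d⁻¹.

F/M ≈ 0.261 d⁻¹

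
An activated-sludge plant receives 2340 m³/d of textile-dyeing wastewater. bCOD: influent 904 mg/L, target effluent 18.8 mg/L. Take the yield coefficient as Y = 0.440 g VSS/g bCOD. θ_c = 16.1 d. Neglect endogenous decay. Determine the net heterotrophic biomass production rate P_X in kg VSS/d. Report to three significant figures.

P_X ≈ 911 kg VSS/d

With endogenous decay neglected, the observed yield equals the true yield: Y_obs = Y = 0.440 g VSS/g bCOD.
Substrate removed = Q·(S₀ − S) = 2340 m³/d × (904 − 18.8) g/m³ = 2.07×10^6 g/d = 2071 kg/d.
Net biomass production P_X = Y_obs × Q·(S₀ − S) = 0.4400 × 2071 = 911.4 kg VSS/d.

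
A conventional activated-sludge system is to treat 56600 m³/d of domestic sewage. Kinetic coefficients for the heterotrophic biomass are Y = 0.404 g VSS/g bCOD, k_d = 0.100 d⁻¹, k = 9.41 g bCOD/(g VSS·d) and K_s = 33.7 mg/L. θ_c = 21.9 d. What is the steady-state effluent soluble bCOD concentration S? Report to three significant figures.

S ≈ 1.34 mg/L

For a completely mixed reactor with recycle the Lawrence–McCarty relation gives S = K_s·(1 + k_d·θ_c) / [θ_c·(Y·k − k_d) − 1] = 33.7 × (1 + 0.100 × 21.9) / [21.9 × (0.404 × 9.41 − 0.100) − 1] = 107.5 / 80.07 = 1.343 mg/L.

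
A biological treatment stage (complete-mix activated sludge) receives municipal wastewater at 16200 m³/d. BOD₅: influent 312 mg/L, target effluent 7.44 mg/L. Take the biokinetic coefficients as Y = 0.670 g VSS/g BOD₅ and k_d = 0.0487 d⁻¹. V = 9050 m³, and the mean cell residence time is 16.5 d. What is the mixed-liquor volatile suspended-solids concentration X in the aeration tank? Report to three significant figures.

X ≈ 3340 mg/L

From V·X·(1 + k_d·θ_c) = Y·Q·(S₀ − S)·θ_c: X = 0.670 × 16200 × (312 − 7.44) × 16.5 / [9050 × (1 + 0.0487 × 16.5)] = 3342 mg/L.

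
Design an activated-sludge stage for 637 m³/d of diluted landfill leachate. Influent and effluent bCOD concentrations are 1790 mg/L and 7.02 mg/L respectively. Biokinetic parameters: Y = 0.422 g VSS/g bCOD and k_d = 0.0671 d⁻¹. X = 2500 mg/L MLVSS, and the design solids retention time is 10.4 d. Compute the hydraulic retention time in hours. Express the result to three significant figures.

τ ≈ 44.2 h

Steady-state biomass mass balance: V·X·(1 + k_d·θ_c) = Y·Q·(S₀ − S)·θ_c, so V = 0.422 × 637 × (1790 − 7.02) × 10.4 / [2500 × (1 + 0.0671 × 10.4)] = 4.98×10^6 / 4245 = 1174 m³.
τ = V/Q = 1174/637 = 1.844 d, or 44.25 h.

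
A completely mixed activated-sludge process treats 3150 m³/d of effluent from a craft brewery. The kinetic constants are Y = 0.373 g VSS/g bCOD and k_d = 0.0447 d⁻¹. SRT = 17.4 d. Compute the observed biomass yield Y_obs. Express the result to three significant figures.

Y_obs ≈ 0.210 g VSS/g bCOD

Observed yield with endogenous decay: Y_obs = Y / (1 + k_d·θ_c) = 0.373 / (1 + 0.0447 × 17.4) = 0.373 / 1.778 = 0.2098 g VSS/g bCOD.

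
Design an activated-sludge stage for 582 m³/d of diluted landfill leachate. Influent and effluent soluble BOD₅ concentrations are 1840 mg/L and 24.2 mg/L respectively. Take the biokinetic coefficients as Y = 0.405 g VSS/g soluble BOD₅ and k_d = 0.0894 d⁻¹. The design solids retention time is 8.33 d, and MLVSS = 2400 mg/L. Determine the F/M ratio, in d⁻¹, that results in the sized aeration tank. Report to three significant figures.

F/M ≈ 0.524 d⁻¹

From the SRT design equation V = Y Q (S₀−S) θ_c / [X (1 + k_d θ_c)] = 0.405 × 582 × (1840 − 24.2) × 8.33 / [2400 × (1 + 0.0894 × 8.33)] = 3.57×10^6 / 4187 = 851.4 m³.
F/M = applied load / biomass = Q·S₀/(V·X) = 582 × 1840 / (851.4 × 2400) = 0.5240 d⁻¹.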